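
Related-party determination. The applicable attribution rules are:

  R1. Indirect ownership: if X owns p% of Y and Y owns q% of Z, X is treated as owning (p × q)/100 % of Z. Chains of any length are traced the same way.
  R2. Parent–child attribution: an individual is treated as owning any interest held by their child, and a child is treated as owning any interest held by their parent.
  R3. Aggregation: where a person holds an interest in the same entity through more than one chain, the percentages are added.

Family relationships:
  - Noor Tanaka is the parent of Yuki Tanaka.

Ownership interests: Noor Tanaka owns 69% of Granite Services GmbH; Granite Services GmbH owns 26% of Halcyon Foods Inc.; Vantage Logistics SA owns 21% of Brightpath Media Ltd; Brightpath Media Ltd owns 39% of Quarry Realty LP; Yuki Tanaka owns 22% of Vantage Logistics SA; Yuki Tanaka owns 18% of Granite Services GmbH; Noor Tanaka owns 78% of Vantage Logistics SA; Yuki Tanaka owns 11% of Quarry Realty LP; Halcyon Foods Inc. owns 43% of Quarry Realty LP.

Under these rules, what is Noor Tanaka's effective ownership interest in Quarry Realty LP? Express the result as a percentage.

By parent–child attribution (R2), Noor Tanaka is treated as also owning Yuki Tanaka's interest in Vantage Logistics SA, giving 78% + 22% = 100%.
By parent–child attribution (R2), Noor Tanaka is treated as also owning Yuki Tanaka's interest in Granite Services GmbH, giving 69% + 18% = 87%.
By parent–child attribution (R2), Noor Tanaka is treated as owning Yuki Tanaka's 11% interest in Quarry Realty LP.
Chain via Vantage Logistics SA → Brightpath Media Ltd (R1): 100% × 21% × 39% = 8.19% of Quarry Realty LP.
Chain via Granite Services GmbH → Halcyon Foods Inc. (R1): 87% × 26% × 43% = 9.7266% of Quarry Realty LP.
Direct interest in Quarry Realty LP: 11%.
Aggregating (R3): 8.19% + 9.7266% + 11% = 28.9166%.

28.9166%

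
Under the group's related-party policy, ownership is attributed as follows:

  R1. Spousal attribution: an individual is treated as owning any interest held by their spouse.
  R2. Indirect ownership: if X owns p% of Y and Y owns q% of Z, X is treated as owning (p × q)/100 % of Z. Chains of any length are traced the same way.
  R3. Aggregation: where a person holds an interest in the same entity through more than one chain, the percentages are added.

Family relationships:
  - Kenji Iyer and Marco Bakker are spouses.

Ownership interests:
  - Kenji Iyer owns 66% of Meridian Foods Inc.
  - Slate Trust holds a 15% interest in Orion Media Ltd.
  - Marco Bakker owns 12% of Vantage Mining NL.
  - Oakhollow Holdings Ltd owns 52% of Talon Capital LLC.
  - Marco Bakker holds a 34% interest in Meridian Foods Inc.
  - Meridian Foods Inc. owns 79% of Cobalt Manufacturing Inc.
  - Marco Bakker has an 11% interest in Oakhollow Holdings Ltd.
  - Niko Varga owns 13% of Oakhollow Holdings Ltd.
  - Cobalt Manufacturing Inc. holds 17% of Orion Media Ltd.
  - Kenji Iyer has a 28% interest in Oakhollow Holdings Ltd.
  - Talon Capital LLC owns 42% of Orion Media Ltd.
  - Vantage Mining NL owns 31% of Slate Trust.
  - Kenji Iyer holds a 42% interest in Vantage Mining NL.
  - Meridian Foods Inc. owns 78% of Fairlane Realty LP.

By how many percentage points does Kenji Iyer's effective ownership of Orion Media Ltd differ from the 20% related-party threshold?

By spousal attribution (R1), Kenji Iyer is treated as also owning Marco Bakker's interest in Meridian Foods Inc, giving 66% + 34% = 100%.
By spousal attribution (R1), Kenji Iyer is treated as also owning Marco Bakker's interest in Vantage Mining NL, giving 42% + 12% = 54%.
By spousal attribution (R1), Kenji Iyer is treated as also owning Marco Bakker's interest in Oakhollow Holdings Ltd, giving 28% + 11% = 39%.
Chain via Meridian Foods Inc. → Cobalt Manufacturing Inc. (R2): 100% × 79% × 17% = 13.43% of Orion Media Ltd.
Chain via Vantage Mining NL → Slate Trust (R2): 54% × 31% × 15% = 2.511% of Orion Media Ltd.
Chain via Oakhollow Holdings Ltd → Talon Capital LLC (R2): 39% × 52% × 42% = 8.5176% of Orion Media Ltd.
Aggregating (R3): 13.43% + 2.511% + 8.5176% = 24.4586%.
24.4586% exceeds the 20% threshold by 4.4586 percentage points.

4.4586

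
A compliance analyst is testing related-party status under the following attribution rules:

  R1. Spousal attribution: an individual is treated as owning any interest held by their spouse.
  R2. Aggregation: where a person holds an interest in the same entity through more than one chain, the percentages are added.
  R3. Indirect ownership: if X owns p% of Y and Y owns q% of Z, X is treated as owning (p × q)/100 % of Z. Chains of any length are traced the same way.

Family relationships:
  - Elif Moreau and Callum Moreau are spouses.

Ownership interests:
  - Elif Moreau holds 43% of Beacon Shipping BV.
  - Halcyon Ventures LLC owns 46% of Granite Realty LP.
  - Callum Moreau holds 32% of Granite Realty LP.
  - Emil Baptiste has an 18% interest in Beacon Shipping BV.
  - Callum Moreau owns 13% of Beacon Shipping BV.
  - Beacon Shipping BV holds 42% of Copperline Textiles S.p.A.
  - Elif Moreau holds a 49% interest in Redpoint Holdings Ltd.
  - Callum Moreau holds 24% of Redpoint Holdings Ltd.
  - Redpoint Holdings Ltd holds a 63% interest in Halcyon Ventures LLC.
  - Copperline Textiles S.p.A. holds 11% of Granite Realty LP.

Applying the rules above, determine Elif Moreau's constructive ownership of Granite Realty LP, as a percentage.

55.7426%

By spousal attribution (R1), Elif Moreau is treated as also owning Callum Moreau's interest in Redpoint Holdings Ltd, giving 49% + 24% = 73%.
By spousal attribution (R1), Elif Moreau is treated as also owning Callum Moreau's interest in Beacon Shipping BV, giving 43% + 13% = 56%.
By spousal attribution (R1), Elif Moreau is treated as owning Callum Moreau's 32% interest in Granite Realty LP.
Chain via Redpoint Holdings Ltd → Halcyon Ventures LLC (R3): 73% × 63% × 46% = 21.1554% of Granite Realty LP.
Chain via Beacon Shipping BV → Copperline Textiles S.p.A. (R3): 56% × 42% × 11% = 2.5872% of Granite Realty LP.
Direct interest in Granite Realty LP: 32%.
Aggregating (R2): 21.1554% + 2.5872% + 32% = 55.7426%.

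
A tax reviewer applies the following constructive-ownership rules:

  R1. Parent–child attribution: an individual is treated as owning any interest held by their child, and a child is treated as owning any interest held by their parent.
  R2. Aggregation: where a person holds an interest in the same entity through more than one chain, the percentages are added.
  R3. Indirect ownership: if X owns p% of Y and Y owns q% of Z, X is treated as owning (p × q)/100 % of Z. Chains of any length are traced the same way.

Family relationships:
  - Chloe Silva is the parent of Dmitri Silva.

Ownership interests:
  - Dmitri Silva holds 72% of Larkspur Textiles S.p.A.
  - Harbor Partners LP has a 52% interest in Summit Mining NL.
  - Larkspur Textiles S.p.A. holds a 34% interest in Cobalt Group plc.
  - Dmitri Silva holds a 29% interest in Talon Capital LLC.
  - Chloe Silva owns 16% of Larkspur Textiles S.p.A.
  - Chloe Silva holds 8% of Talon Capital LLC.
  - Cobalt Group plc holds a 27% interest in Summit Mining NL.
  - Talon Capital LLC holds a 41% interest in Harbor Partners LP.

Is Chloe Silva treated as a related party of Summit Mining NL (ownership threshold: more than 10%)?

Yes

By parent–child attribution (R1), Chloe Silva is treated as also owning Dmitri Silva's interest in Larkspur Textiles S.p.A, giving 16% + 72% = 88%.
By parent–child attribution (R1), Chloe Silva is treated as also owning Dmitri Silva's interest in Talon Capital LLC, giving 8% + 29% = 37%.
Chain via Larkspur Textiles S.p.A. → Cobalt Group plc (R3): 88% × 34% × 27% = 8.0784% of Summit Mining NL.
Chain via Talon Capital LLC → Harbor Partners LP (R3): 37% × 41% × 52% = 7.8884% of Summit Mining NL.
Aggregating (R2): 8.0784% + 7.8884% = 15.9668%.
15.9668% exceeds the 10% threshold, so Chloe is a related party to Summit Mining NL.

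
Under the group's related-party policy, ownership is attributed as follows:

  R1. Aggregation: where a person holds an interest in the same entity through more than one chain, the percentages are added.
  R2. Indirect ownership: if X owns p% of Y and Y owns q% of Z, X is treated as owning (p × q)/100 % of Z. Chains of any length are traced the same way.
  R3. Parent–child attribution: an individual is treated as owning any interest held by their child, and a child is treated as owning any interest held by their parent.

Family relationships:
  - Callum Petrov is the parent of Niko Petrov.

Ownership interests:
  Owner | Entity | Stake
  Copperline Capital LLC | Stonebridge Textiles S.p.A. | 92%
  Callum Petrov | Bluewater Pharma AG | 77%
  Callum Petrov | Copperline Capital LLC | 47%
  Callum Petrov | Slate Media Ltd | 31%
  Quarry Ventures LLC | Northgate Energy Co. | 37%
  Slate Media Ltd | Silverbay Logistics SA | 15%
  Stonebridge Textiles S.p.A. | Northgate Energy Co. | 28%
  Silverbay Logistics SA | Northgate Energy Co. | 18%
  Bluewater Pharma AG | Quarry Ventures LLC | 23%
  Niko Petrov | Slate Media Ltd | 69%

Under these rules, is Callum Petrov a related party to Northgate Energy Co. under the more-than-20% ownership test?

Yes

By parent–child attribution (R3), Callum Petrov is treated as also owning Niko Petrov's interest in Slate Media Ltd, giving 31% + 69% = 100%.
Chain via Bluewater Pharma AG → Quarry Ventures LLC (R2): 77% × 23% × 37% = 6.5527% of Northgate Energy Co.
Chain via Slate Media Ltd → Silverbay Logistics SA (R2): 100% × 15% × 18% = 2.7% of Northgate Energy Co.
Chain via Copperline Capital LLC → Stonebridge Textiles S.p.A. (R2): 47% × 92% × 28% = 12.1072% of Northgate Energy Co.
Aggregating (R1): 6.5527% + 2.7% + 12.1072% = 21.3599%.
21.3599% exceeds the 20% threshold, so Callum is a related party to Northgate Energy Co.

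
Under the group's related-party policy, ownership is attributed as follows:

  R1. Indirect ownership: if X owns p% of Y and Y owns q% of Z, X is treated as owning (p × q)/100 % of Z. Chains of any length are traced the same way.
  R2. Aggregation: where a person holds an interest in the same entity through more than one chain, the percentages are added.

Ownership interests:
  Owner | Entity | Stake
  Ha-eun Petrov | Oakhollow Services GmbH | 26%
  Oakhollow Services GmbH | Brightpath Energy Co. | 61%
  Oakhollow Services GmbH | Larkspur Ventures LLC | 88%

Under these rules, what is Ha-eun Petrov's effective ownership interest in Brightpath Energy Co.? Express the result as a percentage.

15.86%

Chain via Oakhollow Services GmbH (R1): 26% × 61% = 15.86% of Brightpath Energy Co.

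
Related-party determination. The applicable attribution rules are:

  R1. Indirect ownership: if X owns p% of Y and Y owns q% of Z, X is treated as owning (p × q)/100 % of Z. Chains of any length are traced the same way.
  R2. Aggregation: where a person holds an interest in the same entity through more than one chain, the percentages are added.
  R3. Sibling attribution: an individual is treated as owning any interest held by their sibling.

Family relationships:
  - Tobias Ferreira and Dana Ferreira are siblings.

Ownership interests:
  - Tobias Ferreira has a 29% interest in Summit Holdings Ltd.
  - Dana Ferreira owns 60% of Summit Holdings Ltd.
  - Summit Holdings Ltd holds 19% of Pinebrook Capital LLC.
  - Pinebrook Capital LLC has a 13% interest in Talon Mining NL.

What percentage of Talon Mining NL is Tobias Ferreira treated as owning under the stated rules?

2.1983%

By sibling attribution (R3), Tobias Ferreira is treated as also owning Dana Ferreira's interest in Summit Holdings Ltd, giving 29% + 60% = 89%.
Chain via Summit Holdings Ltd → Pinebrook Capital LLC (R1): 89% × 19% × 13% = 2.1983% of Talon Mining NL.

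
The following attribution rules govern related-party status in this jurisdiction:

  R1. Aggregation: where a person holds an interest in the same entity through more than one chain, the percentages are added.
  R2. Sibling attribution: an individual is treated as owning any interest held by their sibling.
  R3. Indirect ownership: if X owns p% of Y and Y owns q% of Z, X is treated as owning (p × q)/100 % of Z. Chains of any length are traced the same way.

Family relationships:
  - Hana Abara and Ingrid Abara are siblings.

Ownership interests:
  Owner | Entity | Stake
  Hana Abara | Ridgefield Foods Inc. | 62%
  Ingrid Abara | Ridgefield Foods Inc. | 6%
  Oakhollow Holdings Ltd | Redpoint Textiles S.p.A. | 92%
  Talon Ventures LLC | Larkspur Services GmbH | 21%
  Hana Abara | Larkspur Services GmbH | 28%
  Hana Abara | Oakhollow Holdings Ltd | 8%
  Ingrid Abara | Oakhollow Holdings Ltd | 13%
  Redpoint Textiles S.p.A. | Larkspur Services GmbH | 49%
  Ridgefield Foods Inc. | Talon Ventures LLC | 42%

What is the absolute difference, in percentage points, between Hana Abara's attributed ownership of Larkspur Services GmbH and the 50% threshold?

6.5356

By sibling attribution (R2), Hana Abara is treated as also owning Ingrid Abara's interest in Ridgefield Foods Inc, giving 62% + 6% = 68%.
By sibling attribution (R2), Hana Abara is treated as also owning Ingrid Abara's interest in Oakhollow Holdings Ltd, giving 8% + 13% = 21%.
Chain via Ridgefield Foods Inc. → Talon Ventures LLC (R3): 68% × 42% × 21% = 5.9976% of Larkspur Services GmbH.
Chain via Oakhollow Holdings Ltd → Redpoint Textiles S.p.A. (R3): 21% × 92% × 49% = 9.4668% of Larkspur Services GmbH.
Direct interest in Larkspur Services GmbH: 28%.
Aggregating (R1): 5.9976% + 9.4668% + 28% = 43.4644%.
43.4644% falls short of the 50% threshold by 6.5356 percentage points.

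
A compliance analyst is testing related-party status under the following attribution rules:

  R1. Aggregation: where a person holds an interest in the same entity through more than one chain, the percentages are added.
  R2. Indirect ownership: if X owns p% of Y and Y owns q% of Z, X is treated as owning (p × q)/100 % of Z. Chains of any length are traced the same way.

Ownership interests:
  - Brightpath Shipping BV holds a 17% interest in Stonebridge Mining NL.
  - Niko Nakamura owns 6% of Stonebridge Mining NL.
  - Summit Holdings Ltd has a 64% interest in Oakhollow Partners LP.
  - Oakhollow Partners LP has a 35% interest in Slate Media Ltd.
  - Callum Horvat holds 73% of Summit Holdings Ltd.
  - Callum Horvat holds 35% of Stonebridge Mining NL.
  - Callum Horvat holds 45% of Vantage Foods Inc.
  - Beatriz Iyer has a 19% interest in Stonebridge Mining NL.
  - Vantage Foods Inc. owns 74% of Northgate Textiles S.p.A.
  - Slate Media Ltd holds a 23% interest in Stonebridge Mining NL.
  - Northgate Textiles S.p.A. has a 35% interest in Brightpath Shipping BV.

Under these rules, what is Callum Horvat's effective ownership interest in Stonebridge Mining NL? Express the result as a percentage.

Chain via Summit Holdings Ltd → Oakhollow Partners LP → Slate Media Ltd (R2): 73% × 64% × 35% × 23% = 3.76096% of Stonebridge Mining NL.
Chain via Vantage Foods Inc. → Northgate Textiles S.p.A. → Brightpath Shipping BV (R2): 45% × 74% × 35% × 17% = 1.98135% of Stonebridge Mining NL.
Direct interest in Stonebridge Mining NL: 35%.
Aggregating (R1): 3.76096% + 1.98135% + 35% = 40.74231%.

40.74231%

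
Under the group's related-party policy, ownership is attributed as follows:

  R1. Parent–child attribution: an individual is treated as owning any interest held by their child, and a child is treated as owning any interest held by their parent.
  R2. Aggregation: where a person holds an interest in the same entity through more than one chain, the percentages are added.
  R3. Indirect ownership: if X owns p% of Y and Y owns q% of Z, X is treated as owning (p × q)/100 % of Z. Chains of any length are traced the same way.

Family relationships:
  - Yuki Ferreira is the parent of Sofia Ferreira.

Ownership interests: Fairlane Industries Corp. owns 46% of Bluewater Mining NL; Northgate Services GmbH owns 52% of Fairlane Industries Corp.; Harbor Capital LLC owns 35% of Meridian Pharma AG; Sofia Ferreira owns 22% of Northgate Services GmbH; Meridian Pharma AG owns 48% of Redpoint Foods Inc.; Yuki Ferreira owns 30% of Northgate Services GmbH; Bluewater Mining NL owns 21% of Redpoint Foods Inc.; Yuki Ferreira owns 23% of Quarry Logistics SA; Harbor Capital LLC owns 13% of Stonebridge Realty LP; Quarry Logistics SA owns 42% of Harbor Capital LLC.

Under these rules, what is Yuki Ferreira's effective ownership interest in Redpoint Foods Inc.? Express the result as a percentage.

4.234944%

By parent–child attribution (R1), Yuki Ferreira is treated as also owning Sofia Ferreira's interest in Northgate Services GmbH, giving 30% + 22% = 52%.
Chain via Northgate Services GmbH → Fairlane Industries Corp. → Bluewater Mining NL (R3): 52% × 52% × 46% × 21% = 2.612064% of Redpoint Foods Inc.
Chain via Quarry Logistics SA → Harbor Capital LLC → Meridian Pharma AG (R3): 23% × 42% × 35% × 48% = 1.62288% of Redpoint Foods Inc.
Aggregating (R2): 2.612064% + 1.62288% = 4.234944%.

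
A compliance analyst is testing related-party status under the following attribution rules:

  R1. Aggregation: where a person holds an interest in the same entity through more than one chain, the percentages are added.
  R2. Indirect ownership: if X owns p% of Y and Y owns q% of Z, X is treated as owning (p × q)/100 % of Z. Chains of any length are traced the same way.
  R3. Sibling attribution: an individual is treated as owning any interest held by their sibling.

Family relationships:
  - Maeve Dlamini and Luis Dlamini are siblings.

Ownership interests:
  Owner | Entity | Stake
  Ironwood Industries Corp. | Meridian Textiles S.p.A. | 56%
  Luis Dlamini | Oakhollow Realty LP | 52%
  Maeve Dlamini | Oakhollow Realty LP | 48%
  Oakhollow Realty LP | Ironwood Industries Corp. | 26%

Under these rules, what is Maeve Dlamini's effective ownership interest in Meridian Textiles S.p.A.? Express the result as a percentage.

14.56%

By sibling attribution (R3), Maeve Dlamini is treated as also owning Luis Dlamini's interest in Oakhollow Realty LP, giving 48% + 52% = 100%.
Chain via Oakhollow Realty LP → Ironwood Industries Corp. (R2): 100% × 26% × 56% = 14.56% of Meridian Textiles S.p.A.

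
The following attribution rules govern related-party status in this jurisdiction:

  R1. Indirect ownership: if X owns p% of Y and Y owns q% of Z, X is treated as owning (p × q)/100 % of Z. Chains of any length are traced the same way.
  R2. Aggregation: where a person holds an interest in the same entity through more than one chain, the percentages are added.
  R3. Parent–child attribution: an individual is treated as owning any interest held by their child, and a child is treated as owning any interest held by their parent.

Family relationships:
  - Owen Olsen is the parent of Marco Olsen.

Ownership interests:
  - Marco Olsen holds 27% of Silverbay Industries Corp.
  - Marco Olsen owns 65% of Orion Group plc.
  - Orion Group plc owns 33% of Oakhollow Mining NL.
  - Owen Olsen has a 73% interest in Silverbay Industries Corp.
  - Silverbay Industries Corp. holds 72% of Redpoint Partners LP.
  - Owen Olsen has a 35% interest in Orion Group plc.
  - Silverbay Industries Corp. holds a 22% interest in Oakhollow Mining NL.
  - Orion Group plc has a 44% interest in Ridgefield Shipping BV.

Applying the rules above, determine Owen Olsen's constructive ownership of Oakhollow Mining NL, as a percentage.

By parent–child attribution (R3), Owen Olsen is treated as also owning Marco Olsen's interest in Orion Group plc, giving 35% + 65% = 100%.
By parent–child attribution (R3), Owen Olsen is treated as also owning Marco Olsen's interest in Silverbay Industries Corp, giving 73% + 27% = 100%.
Chain via Orion Group plc (R1): 100% × 33% = 33% of Oakhollow Mining NL.
Chain via Silverbay Industries Corp. (R1): 100% × 22% = 22% of Oakhollow Mining NL.
Aggregating (R2): 33% + 22% = 55%.

55%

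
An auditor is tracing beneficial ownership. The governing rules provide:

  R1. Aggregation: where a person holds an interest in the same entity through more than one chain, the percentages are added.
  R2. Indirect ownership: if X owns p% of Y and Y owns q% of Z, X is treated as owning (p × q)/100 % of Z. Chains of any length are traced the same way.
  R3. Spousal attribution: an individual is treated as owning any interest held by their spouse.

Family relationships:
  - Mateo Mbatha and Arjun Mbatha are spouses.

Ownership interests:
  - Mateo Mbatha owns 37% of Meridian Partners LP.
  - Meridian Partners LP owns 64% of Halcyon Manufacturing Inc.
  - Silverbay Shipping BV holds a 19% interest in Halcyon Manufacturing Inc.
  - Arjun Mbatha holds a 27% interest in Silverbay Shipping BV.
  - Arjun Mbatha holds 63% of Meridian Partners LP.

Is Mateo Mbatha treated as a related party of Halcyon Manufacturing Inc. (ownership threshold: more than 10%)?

Yes

By spousal attribution (R3), Mateo Mbatha is treated as also owning Arjun Mbatha's interest in Meridian Partners LP, giving 37% + 63% = 100%.
By spousal attribution (R3), Mateo Mbatha is treated as owning Arjun Mbatha's 27% interest in Silverbay Shipping BV.
Chain via Meridian Partners LP (R2): 100% × 64% = 64% of Halcyon Manufacturing Inc.
Chain via Silverbay Shipping BV (R2): 27% × 19% = 5.13% of Halcyon Manufacturing Inc.
Aggregating (R1): 64% + 5.13% = 69.13%.
69.13% exceeds the 10% threshold, so Mateo is a related party to Halcyon Manufacturing Inc.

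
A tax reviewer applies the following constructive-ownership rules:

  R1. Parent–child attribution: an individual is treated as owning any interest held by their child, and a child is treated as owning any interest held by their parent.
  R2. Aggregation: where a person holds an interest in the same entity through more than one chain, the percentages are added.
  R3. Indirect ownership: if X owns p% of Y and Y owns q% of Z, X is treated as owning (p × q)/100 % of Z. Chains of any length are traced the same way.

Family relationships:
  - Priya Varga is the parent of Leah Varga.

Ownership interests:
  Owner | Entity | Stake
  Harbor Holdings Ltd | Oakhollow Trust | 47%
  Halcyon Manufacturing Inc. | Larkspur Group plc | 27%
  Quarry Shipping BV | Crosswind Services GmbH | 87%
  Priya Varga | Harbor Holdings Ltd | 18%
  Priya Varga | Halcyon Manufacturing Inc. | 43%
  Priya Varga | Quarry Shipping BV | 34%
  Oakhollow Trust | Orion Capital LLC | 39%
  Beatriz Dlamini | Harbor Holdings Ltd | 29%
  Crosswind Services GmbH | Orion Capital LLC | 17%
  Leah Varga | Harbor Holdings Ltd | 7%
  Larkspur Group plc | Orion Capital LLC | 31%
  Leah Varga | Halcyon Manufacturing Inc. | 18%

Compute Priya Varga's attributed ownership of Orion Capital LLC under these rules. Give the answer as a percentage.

By parent–child attribution (R1), Priya Varga is treated as also owning Leah Varga's interest in Halcyon Manufacturing Inc, giving 43% + 18% = 61%.
By parent–child attribution (R1), Priya Varga is treated as also owning Leah Varga's interest in Harbor Holdings Ltd, giving 18% + 7% = 25%.
Chain via Quarry Shipping BV → Crosswind Services GmbH (R3): 34% × 87% × 17% = 5.0286% of Orion Capital LLC.
Chain via Halcyon Manufacturing Inc. → Larkspur Group plc (R3): 61% × 27% × 31% = 5.1057% of Orion Capital LLC.
Chain via Harbor Holdings Ltd → Oakhollow Trust (R3): 25% × 47% × 39% = 4.5825% of Orion Capital LLC.
Aggregating (R2): 5.0286% + 5.1057% + 4.5825% = 14.7168%.

14.7168%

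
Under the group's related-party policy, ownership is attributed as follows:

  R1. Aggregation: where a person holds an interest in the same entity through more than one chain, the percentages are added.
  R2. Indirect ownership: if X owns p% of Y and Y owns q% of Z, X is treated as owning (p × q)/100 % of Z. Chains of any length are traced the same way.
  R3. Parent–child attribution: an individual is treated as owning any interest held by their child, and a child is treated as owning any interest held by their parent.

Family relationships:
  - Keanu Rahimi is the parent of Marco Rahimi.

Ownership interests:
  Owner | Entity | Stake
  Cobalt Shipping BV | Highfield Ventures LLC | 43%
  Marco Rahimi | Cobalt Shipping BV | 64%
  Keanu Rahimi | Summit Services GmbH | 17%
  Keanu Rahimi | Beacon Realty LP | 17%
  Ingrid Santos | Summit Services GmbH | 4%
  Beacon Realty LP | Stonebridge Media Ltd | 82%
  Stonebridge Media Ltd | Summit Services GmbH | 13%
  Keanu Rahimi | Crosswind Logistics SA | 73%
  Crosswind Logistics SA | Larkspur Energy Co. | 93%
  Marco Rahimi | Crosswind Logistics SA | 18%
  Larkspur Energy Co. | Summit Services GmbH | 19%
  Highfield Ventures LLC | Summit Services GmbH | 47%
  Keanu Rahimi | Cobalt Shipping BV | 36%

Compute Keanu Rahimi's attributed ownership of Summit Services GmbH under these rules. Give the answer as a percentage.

By parent–child attribution (R3), Keanu Rahimi is treated as also owning Marco Rahimi's interest in Cobalt Shipping BV, giving 36% + 64% = 100%.
By parent–child attribution (R3), Keanu Rahimi is treated as also owning Marco Rahimi's interest in Crosswind Logistics SA, giving 73% + 18% = 91%.
Chain via Cobalt Shipping BV → Highfield Ventures LLC (R2): 100% × 43% × 47% = 20.21% of Summit Services GmbH.
Chain via Crosswind Logistics SA → Larkspur Energy Co. (R2): 91% × 93% × 19% = 16.0797% of Summit Services GmbH.
Chain via Beacon Realty LP → Stonebridge Media Ltd (R2): 17% × 82% × 13% = 1.8122% of Summit Services GmbH.
Direct interest in Summit Services GmbH: 17%.
Aggregating (R1): 20.21% + 16.0797% + 1.8122% + 17% = 55.1019%.

55.1019%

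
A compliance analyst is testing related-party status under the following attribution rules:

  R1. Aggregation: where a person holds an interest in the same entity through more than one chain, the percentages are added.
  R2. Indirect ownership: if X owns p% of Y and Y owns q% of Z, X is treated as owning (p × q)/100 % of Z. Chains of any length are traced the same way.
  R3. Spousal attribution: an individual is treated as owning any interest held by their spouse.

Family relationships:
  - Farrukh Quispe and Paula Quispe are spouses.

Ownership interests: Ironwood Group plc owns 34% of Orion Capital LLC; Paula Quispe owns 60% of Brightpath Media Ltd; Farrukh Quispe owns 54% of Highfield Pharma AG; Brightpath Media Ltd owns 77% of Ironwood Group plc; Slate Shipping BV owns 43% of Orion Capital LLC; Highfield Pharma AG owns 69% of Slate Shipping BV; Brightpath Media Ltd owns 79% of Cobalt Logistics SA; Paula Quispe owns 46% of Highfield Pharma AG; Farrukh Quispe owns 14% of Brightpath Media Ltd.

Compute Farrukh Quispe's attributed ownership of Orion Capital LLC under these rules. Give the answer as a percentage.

By spousal attribution (R3), Farrukh Quispe is treated as also owning Paula Quispe's interest in Highfield Pharma AG, giving 54% + 46% = 100%.
By spousal attribution (R3), Farrukh Quispe is treated as also owning Paula Quispe's interest in Brightpath Media Ltd, giving 14% + 60% = 74%.
Chain via Highfield Pharma AG → Slate Shipping BV (R2): 100% × 69% × 43% = 29.67% of Orion Capital LLC.
Chain via Brightpath Media Ltd → Ironwood Group plc (R2): 74% × 77% × 34% = 19.3732% of Orion Capital LLC.
Aggregating (R1): 29.67% + 19.3732% = 49.0432%.

49.0432%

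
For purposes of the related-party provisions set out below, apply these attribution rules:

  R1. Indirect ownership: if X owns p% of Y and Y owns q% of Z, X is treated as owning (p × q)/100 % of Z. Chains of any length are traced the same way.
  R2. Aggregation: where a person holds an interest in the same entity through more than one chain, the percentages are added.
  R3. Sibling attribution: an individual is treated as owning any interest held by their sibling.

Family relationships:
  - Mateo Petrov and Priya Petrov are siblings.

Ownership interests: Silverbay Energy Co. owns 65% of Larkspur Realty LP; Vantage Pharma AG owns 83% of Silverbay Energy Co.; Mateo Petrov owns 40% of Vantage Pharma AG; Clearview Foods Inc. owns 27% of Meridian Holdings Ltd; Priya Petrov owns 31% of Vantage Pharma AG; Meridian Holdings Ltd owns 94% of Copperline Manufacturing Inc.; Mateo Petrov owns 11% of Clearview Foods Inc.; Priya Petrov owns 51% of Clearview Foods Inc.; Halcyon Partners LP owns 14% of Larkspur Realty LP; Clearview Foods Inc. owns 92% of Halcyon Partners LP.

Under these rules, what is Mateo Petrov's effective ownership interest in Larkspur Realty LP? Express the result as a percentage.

By sibling attribution (R3), Mateo Petrov is treated as also owning Priya Petrov's interest in Clearview Foods Inc, giving 11% + 51% = 62%.
By sibling attribution (R3), Mateo Petrov is treated as also owning Priya Petrov's interest in Vantage Pharma AG, giving 40% + 31% = 71%.
Chain via Clearview Foods Inc. → Halcyon Partners LP (R1): 62% × 92% × 14% = 7.9856% of Larkspur Realty LP.
Chain via Vantage Pharma AG → Silverbay Energy Co. (R1): 71% × 83% × 65% = 38.3045% of Larkspur Realty LP.
Aggregating (R2): 7.9856% + 38.3045% = 46.2901%.

46.2901%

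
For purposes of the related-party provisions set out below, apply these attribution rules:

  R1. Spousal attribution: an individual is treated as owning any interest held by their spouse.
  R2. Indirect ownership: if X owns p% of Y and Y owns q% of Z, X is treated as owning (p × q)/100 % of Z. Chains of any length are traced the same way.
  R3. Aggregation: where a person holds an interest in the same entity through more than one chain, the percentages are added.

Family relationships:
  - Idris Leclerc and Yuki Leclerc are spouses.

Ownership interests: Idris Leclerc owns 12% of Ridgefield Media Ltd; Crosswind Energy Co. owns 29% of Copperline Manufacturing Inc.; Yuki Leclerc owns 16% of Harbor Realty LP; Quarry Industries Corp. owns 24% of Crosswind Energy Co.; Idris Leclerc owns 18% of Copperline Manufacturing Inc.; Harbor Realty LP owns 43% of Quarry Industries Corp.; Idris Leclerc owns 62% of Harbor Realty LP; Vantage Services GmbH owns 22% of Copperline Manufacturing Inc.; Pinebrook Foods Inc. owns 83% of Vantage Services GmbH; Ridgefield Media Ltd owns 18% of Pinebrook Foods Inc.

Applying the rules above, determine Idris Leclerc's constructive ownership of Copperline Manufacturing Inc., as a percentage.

20.7288%

By spousal attribution (R1), Idris Leclerc is treated as also owning Yuki Leclerc's interest in Harbor Realty LP, giving 62% + 16% = 78%.
Chain via Ridgefield Media Ltd → Pinebrook Foods Inc. → Vantage Services GmbH (R2): 12% × 18% × 83% × 22% = 0.394416% of Copperline Manufacturing Inc.
Chain via Harbor Realty LP → Quarry Industries Corp. → Crosswind Energy Co. (R2): 78% × 43% × 24% × 29% = 2.334384% of Copperline Manufacturing Inc.
Direct interest in Copperline Manufacturing Inc: 18%.
Aggregating (R3): 0.394416% + 2.334384% + 18% = 20.7288%.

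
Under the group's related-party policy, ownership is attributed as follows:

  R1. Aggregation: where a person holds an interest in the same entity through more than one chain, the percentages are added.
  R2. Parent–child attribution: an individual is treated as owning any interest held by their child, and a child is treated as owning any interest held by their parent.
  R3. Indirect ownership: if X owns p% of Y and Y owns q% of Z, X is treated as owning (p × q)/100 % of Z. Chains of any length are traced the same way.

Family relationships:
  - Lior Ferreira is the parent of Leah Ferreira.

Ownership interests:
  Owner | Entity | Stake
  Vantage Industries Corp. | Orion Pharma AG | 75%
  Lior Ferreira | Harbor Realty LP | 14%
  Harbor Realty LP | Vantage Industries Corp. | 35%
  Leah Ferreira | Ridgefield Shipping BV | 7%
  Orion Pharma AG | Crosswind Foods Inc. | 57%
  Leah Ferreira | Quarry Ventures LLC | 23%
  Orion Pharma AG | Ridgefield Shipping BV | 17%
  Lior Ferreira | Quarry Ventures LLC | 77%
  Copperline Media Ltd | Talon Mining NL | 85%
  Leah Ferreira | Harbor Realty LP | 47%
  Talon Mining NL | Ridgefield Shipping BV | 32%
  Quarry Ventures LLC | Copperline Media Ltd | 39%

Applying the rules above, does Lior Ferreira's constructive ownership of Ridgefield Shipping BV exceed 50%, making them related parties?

By parent–child attribution (R2), Lior Ferreira is treated as also owning Leah Ferreira's interest in Harbor Realty LP, giving 14% + 47% = 61%.
By parent–child attribution (R2), Lior Ferreira is treated as also owning Leah Ferreira's interest in Quarry Ventures LLC, giving 77% + 23% = 100%.
By parent–child attribution (R2), Lior Ferreira is treated as owning Leah Ferreira's 7% interest in Ridgefield Shipping BV.
Chain via Harbor Realty LP → Vantage Industries Corp. → Orion Pharma AG (R3): 61% × 35% × 75% × 17% = 2.722125% of Ridgefield Shipping BV.
Chain via Quarry Ventures LLC → Copperline Media Ltd → Talon Mining NL (R3): 100% × 39% × 85% × 32% = 10.608% of Ridgefield Shipping BV.
Direct interest in Ridgefield Shipping BV: 7%.
Aggregating (R1): 2.722125% + 10.608% + 7% = 20.330125%.
20.330125% does not exceed the 50% threshold, so Lior is not a related party to Ridgefield Shipping BV.

No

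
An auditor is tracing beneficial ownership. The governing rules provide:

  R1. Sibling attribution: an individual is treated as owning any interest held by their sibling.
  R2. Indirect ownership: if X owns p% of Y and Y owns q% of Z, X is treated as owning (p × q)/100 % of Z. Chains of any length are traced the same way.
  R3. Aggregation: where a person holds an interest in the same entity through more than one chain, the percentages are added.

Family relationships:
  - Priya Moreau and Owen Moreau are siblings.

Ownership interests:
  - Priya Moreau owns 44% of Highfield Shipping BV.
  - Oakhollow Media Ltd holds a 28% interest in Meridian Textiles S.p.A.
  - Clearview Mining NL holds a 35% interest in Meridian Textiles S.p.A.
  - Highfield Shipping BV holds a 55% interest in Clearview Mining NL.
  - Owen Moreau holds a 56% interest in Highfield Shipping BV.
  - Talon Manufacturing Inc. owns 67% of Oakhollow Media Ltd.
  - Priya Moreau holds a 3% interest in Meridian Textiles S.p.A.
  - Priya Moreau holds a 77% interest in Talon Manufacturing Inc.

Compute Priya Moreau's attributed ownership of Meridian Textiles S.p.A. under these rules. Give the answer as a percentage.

36.6952%

By sibling attribution (R1), Priya Moreau is treated as also owning Owen Moreau's interest in Highfield Shipping BV, giving 44% + 56% = 100%.
Chain via Talon Manufacturing Inc. → Oakhollow Media Ltd (R2): 77% × 67% × 28% = 14.4452% of Meridian Textiles S.p.A.
Chain via Highfield Shipping BV → Clearview Mining NL (R2): 100% × 55% × 35% = 19.25% of Meridian Textiles S.p.A.
Direct interest in Meridian Textiles S.p.A: 3%.
Aggregating (R3): 14.4452% + 19.25% + 3% = 36.6952%.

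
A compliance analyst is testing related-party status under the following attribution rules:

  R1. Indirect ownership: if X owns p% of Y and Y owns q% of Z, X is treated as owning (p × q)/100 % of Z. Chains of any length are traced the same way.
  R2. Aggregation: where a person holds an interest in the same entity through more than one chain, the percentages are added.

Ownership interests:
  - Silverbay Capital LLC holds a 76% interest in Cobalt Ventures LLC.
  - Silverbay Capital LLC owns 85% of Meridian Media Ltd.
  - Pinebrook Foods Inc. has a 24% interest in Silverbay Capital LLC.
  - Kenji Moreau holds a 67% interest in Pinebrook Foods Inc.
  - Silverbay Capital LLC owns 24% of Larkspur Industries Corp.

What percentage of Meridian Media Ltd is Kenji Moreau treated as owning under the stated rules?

13.668%

Chain via Pinebrook Foods Inc. → Silverbay Capital LLC (R1): 67% × 24% × 85% = 13.668% of Meridian Media Ltd.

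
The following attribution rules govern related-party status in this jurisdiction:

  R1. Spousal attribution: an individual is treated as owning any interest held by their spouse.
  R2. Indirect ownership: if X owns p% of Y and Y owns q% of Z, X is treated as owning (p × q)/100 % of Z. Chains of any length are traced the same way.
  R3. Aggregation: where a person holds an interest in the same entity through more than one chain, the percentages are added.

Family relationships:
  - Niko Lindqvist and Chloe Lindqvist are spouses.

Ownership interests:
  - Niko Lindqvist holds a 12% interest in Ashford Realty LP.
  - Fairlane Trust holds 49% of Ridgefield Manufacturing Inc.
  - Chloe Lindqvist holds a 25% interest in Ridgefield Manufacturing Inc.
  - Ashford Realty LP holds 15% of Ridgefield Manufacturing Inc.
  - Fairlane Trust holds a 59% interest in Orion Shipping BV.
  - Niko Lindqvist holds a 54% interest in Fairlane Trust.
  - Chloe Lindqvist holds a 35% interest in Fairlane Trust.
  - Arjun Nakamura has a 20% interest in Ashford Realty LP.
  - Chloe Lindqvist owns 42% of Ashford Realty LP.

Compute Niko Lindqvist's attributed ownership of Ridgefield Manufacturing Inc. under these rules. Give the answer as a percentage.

76.71%

By spousal attribution (R1), Niko Lindqvist is treated as also owning Chloe Lindqvist's interest in Ashford Realty LP, giving 12% + 42% = 54%.
By spousal attribution (R1), Niko Lindqvist is treated as also owning Chloe Lindqvist's interest in Fairlane Trust, giving 54% + 35% = 89%.
By spousal attribution (R1), Niko Lindqvist is treated as owning Chloe Lindqvist's 25% interest in Ridgefield Manufacturing Inc.
Chain via Ashford Realty LP (R2): 54% × 15% = 8.1% of Ridgefield Manufacturing Inc.
Chain via Fairlane Trust (R2): 89% × 49% = 43.61% of Ridgefield Manufacturing Inc.
Direct interest in Ridgefield Manufacturing Inc: 25%.
Aggregating (R3): 8.1% + 43.61% + 25% = 76.71%.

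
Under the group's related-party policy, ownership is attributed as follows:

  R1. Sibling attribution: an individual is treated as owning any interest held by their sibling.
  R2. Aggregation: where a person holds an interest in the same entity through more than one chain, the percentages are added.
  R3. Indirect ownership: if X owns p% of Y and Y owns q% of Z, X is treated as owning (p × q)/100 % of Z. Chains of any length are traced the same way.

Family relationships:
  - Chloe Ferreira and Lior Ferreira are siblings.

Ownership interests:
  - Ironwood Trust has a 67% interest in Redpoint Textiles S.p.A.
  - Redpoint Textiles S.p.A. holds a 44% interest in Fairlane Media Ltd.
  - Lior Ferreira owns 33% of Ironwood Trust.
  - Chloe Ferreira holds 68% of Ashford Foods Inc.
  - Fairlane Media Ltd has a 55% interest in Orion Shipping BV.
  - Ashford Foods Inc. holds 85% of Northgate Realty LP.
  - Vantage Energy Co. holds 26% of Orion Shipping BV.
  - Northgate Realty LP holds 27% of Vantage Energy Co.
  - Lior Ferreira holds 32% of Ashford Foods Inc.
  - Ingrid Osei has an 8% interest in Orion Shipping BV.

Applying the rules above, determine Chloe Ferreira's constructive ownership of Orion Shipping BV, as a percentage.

11.31762%

By sibling attribution (R1), Chloe Ferreira is treated as also owning Lior Ferreira's interest in Ashford Foods Inc, giving 68% + 32% = 100%.
By sibling attribution (R1), Chloe Ferreira is treated as owning Lior Ferreira's 33% interest in Ironwood Trust.
Chain via Ashford Foods Inc. → Northgate Realty LP → Vantage Energy Co. (R3): 100% × 85% × 27% × 26% = 5.967% of Orion Shipping BV.
Chain via Ironwood Trust → Redpoint Textiles S.p.A. → Fairlane Media Ltd (R3): 33% × 67% × 44% × 55% = 5.35062% of Orion Shipping BV.
Aggregating (R2): 5.967% + 5.35062% = 11.31762%.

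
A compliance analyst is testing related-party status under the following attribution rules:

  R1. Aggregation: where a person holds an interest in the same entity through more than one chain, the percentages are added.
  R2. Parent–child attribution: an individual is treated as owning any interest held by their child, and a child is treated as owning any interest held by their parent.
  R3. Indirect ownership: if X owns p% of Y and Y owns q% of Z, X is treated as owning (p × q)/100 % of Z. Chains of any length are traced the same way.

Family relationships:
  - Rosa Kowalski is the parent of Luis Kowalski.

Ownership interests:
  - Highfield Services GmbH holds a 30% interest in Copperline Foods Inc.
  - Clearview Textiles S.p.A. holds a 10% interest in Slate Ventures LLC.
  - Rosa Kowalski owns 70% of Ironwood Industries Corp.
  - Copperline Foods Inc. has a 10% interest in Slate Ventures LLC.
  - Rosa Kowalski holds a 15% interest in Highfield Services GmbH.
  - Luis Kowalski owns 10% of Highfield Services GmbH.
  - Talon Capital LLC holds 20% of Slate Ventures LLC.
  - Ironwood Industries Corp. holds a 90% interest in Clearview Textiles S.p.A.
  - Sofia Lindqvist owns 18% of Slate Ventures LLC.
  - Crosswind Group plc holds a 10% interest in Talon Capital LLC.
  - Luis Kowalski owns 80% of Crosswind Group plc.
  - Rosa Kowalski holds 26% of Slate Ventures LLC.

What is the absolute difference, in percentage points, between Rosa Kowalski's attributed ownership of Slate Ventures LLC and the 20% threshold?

By parent–child attribution (R2), Rosa Kowalski is treated as also owning Luis Kowalski's interest in Highfield Services GmbH, giving 15% + 10% = 25%.
By parent–child attribution (R2), Rosa Kowalski is treated as owning Luis Kowalski's 80% interest in Crosswind Group plc.
Chain via Ironwood Industries Corp. → Clearview Textiles S.p.A. (R3): 70% × 90% × 10% = 6.3% of Slate Ventures LLC.
Chain via Highfield Services GmbH → Copperline Foods Inc. (R3): 25% × 30% × 10% = 0.75% of Slate Ventures LLC.
Direct interest in Slate Ventures LLC: 26%.
Chain via Crosswind Group plc → Talon Capital LLC (R3): 80% × 10% × 20% = 1.6% of Slate Ventures LLC.
Aggregating (R1): 6.3% + 0.75% + 26% + 1.6% = 34.65%.
34.65% exceeds the 20% threshold by 14.65 percentage points.

14.65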